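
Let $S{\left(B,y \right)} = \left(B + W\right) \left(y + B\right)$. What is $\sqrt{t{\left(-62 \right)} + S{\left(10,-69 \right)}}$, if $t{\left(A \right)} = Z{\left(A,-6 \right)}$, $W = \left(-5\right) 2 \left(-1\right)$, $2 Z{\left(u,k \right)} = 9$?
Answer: $\frac{i \sqrt{4702}}{2} \approx 34.286 i$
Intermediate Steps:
$Z{\left(u,k \right)} = \frac{9}{2}$ ($Z{\left(u,k \right)} = \frac{1}{2} \cdot 9 = \frac{9}{2}$)
$W = 10$ ($W = \left(-10\right) \left(-1\right) = 10$)
$t{\left(A \right)} = \frac{9}{2}$
$S{\left(B,y \right)} = \left(10 + B\right) \left(B + y\right)$ ($S{\left(B,y \right)} = \left(B + 10\right) \left(y + B\right) = \left(10 + B\right) \left(B + y\right)$)
$\sqrt{t{\left(-62 \right)} + S{\left(10,-69 \right)}} = \sqrt{\frac{9}{2} + \left(10^{2} + 10 \cdot 10 + 10 \left(-69\right) + 10 \left(-69\right)\right)} = \sqrt{\frac{9}{2} + \left(100 + 100 - 690 - 690\right)} = \sqrt{\frac{9}{2} - 1180} = \sqrt{- \frac{2351}{2}} = \frac{i \sqrt{4702}}{2}$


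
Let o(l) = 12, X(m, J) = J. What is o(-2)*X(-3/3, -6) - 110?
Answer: -182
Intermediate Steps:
o(-2)*X(-3/3, -6) - 110 = 12*(-6) - 110 = -72 - 110 = -182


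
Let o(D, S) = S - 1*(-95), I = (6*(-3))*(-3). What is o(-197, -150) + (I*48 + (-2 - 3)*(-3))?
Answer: 2552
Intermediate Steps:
I = 54 (I = -18*(-3) = 54)
o(D, S) = 95 + S (o(D, S) = S + 95 = 95 + S)
o(-197, -150) + (I*48 + (-2 - 3)*(-3)) = (95 - 150) + (54*48 + (-2 - 3)*(-3)) = -55 + (2592 - 5*(-3)) = -55 + (2592 + 15) = -55 + 2607 = 2552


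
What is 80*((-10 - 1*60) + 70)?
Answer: 0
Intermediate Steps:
80*((-10 - 1*60) + 70) = 80*((-10 - 60) + 70) = 80*(-70 + 70) = 80*0 = 0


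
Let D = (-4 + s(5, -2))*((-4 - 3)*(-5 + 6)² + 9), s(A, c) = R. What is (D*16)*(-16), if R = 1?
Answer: 1536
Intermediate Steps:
s(A, c) = 1
D = -6 (D = (-4 + 1)*((-4 - 3)*(-5 + 6)² + 9) = -3*(-7*1² + 9) = -3*(-7*1 + 9) = -3*(-7 + 9) = -3*2 = -6)
(D*16)*(-16) = -6*16*(-16) = -96*(-16) = 1536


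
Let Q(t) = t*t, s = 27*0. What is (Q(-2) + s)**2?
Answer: 16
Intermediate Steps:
s = 0
Q(t) = t**2
(Q(-2) + s)**2 = ((-2)**2 + 0)**2 = (4 + 0)**2 = 4**2 = 16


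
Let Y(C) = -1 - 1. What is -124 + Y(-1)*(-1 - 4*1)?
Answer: -114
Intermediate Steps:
Y(C) = -2
-124 + Y(-1)*(-1 - 4*1) = -124 - 2*(-1 - 4*1) = -124 - 2*(-1 - 4) = -124 - 2*(-5) = -124 + 10 = -114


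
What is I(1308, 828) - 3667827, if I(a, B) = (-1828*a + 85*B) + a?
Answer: -5987163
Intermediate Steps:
I(a, B) = -1827*a + 85*B
I(1308, 828) - 3667827 = (-1827*1308 + 85*828) - 3667827 = (-2389716 + 70380) - 3667827 = -2319336 - 3667827 = -5987163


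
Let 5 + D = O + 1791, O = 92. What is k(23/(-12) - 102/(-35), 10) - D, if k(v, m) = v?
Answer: -788341/420 ≈ -1877.0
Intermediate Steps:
D = 1878 (D = -5 + (92 + 1791) = -5 + 1883 = 1878)
k(23/(-12) - 102/(-35), 10) - D = (23/(-12) - 102/(-35)) - 1*1878 = (23*(-1/12) - 102*(-1/35)) - 1878 = (-23/12 + 102/35) - 1878 = 419/420 - 1878 = -788341/420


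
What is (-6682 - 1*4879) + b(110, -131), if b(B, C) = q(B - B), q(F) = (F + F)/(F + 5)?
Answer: -11561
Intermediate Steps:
q(F) = 2*F/(5 + F) (q(F) = (2*F)/(5 + F) = 2*F/(5 + F))
b(B, C) = 0 (b(B, C) = 2*(B - B)/(5 + (B - B)) = 2*0/(5 + 0) = 2*0/5 = 2*0*(⅕) = 0)
(-6682 - 1*4879) + b(110, -131) = (-6682 - 1*4879) + 0 = (-6682 - 4879) + 0 = -11561 + 0 = -11561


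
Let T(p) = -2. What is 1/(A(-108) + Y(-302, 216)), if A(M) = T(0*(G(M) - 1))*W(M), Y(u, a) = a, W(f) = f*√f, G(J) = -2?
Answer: 1/23544 - I*√3/3924 ≈ 4.2474e-5 - 0.0004414*I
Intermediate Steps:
W(f) = f^(3/2)
A(M) = -2*M^(3/2)
1/(A(-108) + Y(-302, 216)) = 1/(-(-1296)*I*√3 + 216) = 1/(1296*I*√3 + 216) = 1/(216 + 1296*I*√3)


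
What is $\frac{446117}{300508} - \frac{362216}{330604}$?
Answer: $\frac{9659814735}{24837286708} \approx 0.38892$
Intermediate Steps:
$\frac{446117}{300508} - \frac{362216}{330604} = 446117 \cdot \frac{1}{300508} - \frac{90554}{82651} = \frac{446117}{300508} - \frac{90554}{82651} = \frac{9659814735}{24837286708}$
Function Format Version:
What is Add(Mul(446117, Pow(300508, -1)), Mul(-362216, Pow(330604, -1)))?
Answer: Rational(9659814735, 24837286708) ≈ 0.38892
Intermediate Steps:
Add(Mul(446117, Pow(300508, -1)), Mul(-362216, Pow(330604, -1))) = Add(Mul(446117, Rational(1, 300508)), Mul(-362216, Rational(1, 330604))) = Add(Rational(446117, 300508), Rational(-90554, 82651)) = Rational(9659814735, 24837286708)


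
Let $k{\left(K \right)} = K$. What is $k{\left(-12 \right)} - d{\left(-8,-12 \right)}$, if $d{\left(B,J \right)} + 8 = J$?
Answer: $8$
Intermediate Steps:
$d{\left(B,J \right)} = -8 + J$
$k{\left(-12 \right)} - d{\left(-8,-12 \right)} = -12 - \left(-8 - 12\right) = -12 - -20 = -12 + 20 = 8$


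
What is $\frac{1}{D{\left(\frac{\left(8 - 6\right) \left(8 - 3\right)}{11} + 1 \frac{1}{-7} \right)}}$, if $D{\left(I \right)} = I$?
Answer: $\frac{77}{59} \approx 1.3051$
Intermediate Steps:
$\frac{1}{D{\left(\frac{\left(8 - 6\right) \left(8 - 3\right)}{11} + 1 \frac{1}{-7} \right)}} = \frac{1}{\frac{\left(8 - 6\right) \left(8 - 3\right)}{11} + 1 \frac{1}{-7}} = \frac{1}{2 \cdot 5 \cdot \frac{1}{11} + 1 \left(- \frac{1}{7}\right)} = \frac{1}{10 \cdot \frac{1}{11} - \frac{1}{7}} = \frac{1}{\frac{10}{11} - \frac{1}{7}} = \frac{1}{\frac{59}{77}} = \frac{77}{59}$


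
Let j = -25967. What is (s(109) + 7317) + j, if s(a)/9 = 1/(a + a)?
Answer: -4065691/218 ≈ -18650.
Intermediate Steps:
s(a) = 9/(2*a) (s(a) = 9/(a + a) = 9/((2*a)) = 9*(1/(2*a)) = 9/(2*a))
(s(109) + 7317) + j = ((9/2)/109 + 7317) - 25967 = ((9/2)*(1/109) + 7317) - 25967 = (9/218 + 7317) - 25967 = 1595115/218 - 25967 = -4065691/218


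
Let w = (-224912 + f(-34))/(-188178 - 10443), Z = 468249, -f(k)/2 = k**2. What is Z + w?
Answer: 93004311853/198621 ≈ 4.6825e+5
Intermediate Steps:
f(k) = -2*k**2
w = 227224/198621 (w = (-224912 - 2*(-34)**2)/(-188178 - 10443) = (-224912 - 2*1156)/(-198621) = (-224912 - 2312)*(-1/198621) = -227224*(-1/198621) = 227224/198621 ≈ 1.1440)
Z + w = 468249 + 227224/198621 = 93004311853/198621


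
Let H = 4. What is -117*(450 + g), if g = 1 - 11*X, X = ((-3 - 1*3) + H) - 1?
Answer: -56628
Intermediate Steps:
X = -3 (X = ((-3 - 1*3) + 4) - 1 = ((-3 - 3) + 4) - 1 = (-6 + 4) - 1 = -2 - 1 = -3)
g = 34 (g = 1 - 11*(-3) = 1 + 33 = 34)
-117*(450 + g) = -117*(450 + 34) = -117*484 = -56628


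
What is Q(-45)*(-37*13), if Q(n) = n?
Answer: 21645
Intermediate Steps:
Q(-45)*(-37*13) = -(-1665)*13 = -45*(-481) = 21645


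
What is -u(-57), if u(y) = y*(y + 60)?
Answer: 171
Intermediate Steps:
u(y) = y*(60 + y)
-u(-57) = -(-57)*(60 - 57) = -(-57)*3 = -1*(-171) = 171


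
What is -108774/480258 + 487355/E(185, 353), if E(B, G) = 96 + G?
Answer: 13000405448/11979769 ≈ 1085.2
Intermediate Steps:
-108774/480258 + 487355/E(185, 353) = -108774/480258 + 487355/(96 + 353) = -108774*1/480258 + 487355/449 = -6043/26681 + 487355*(1/449) = -6043/26681 + 487355/449 = 13000405448/11979769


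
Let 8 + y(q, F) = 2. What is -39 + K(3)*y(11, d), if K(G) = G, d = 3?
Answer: -57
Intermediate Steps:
y(q, F) = -6 (y(q, F) = -8 + 2 = -6)
-39 + K(3)*y(11, d) = -39 + 3*(-6) = -39 - 18 = -57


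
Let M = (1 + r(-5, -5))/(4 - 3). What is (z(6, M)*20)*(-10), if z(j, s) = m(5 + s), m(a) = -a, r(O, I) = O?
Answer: 200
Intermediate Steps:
M = -4 (M = (1 - 5)/(4 - 3) = -4/1 = -4*1 = -4)
z(j, s) = -5 - s (z(j, s) = -(5 + s) = -5 - s)
(z(6, M)*20)*(-10) = ((-5 - 1*(-4))*20)*(-10) = ((-5 + 4)*20)*(-10) = -1*20*(-10) = -20*(-10) = 200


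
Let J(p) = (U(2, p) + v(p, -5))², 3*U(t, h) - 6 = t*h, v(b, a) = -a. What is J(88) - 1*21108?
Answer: -151163/9 ≈ -16796.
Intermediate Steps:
U(t, h) = 2 + h*t/3 (U(t, h) = 2 + (t*h)/3 = 2 + (h*t)/3 = 2 + h*t/3)
J(p) = (7 + 2*p/3)² (J(p) = ((2 + (⅓)*p*2) - 1*(-5))² = ((2 + 2*p/3) + 5)² = (7 + 2*p/3)²)
J(88) - 1*21108 = (21 + 2*88)²/9 - 1*21108 = (21 + 176)²/9 - 21108 = (⅑)*197² - 21108 = (⅑)*38809 - 21108 = 38809/9 - 21108 = -151163/9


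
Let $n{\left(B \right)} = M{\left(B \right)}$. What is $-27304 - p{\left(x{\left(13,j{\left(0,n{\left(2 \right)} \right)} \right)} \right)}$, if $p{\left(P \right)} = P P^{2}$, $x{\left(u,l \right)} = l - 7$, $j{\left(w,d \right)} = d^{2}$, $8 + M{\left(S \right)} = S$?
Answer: $-51693$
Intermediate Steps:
$M{\left(S \right)} = -8 + S$
$n{\left(B \right)} = -8 + B$
$x{\left(u,l \right)} = -7 + l$ ($x{\left(u,l \right)} = l - 7 = -7 + l$)
$p{\left(P \right)} = P^{3}$
$-27304 - p{\left(x{\left(13,j{\left(0,n{\left(2 \right)} \right)} \right)} \right)} = -27304 - \left(-7 + \left(-8 + 2\right)^{2}\right)^{3} = -27304 - \left(-7 + \left(-6\right)^{2}\right)^{3} = -27304 - \left(-7 + 36\right)^{3} = -27304 - 29^{3} = -27304 - 24389 = -51693$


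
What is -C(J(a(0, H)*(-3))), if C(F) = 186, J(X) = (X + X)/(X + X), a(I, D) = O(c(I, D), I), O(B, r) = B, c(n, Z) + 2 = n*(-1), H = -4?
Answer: -186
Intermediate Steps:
c(n, Z) = -2 - n (c(n, Z) = -2 + n*(-1) = -2 - n)
a(I, D) = -2 - I
J(X) = 1 (J(X) = (2*X)/((2*X)) = (2*X)*(1/(2*X)) = 1)
-C(J(a(0, H)*(-3))) = -1*186 = -186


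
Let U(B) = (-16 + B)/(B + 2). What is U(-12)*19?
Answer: 266/5 ≈ 53.200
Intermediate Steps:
U(B) = (-16 + B)/(2 + B)
U(-12)*19 = ((-16 - 12)/(2 - 12))*19 = (-28/(-10))*19 = -⅒*(-28)*19 = (14/5)*19 = 266/5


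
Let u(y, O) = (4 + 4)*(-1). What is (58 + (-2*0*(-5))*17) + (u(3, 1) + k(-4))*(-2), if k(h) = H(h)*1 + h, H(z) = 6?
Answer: 70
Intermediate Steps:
u(y, O) = -8 (u(y, O) = 8*(-1) = -8)
k(h) = 6 + h (k(h) = 6*1 + h = 6 + h)
(58 + (-2*0*(-5))*17) + (u(3, 1) + k(-4))*(-2) = (58 + (-2*0*(-5))*17) + (-8 + (6 - 4))*(-2) = (58 + (0*(-5))*17) + (-8 + 2)*(-2) = (58 + 0*17) - 6*(-2) = (58 + 0) + 12 = 58 + 12 = 70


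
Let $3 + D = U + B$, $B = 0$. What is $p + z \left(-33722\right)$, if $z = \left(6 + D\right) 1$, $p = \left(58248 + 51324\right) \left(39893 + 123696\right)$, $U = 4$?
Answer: $17924537854$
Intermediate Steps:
$p = 17924773908$ ($p = 109572 \cdot 163589 = 17924773908$)
$D = 1$ ($D = -3 + \left(4 + 0\right) = -3 + 4 = 1$)
$z = 7$ ($z = \left(6 + 1\right) 1 = 7 \cdot 1 = 7$)
$p + z \left(-33722\right) = 17924773908 + 7 \left(-33722\right) = 17924773908 - 236054 = 17924537854$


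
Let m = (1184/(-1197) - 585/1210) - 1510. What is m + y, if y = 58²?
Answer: 536629019/289674 ≈ 1852.5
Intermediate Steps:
y = 3364
m = -437834317/289674 (m = (1184*(-1/1197) - 585*1/1210) - 1510 = (-1184/1197 - 117/242) - 1510 = -426577/289674 - 1510 = -437834317/289674 ≈ -1511.5)
m + y = -437834317/289674 + 3364 = 536629019/289674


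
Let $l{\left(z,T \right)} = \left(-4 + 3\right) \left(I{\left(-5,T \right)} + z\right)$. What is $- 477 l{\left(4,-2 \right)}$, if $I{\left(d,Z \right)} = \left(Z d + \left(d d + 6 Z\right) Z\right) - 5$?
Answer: $-8109$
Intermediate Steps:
$I{\left(d,Z \right)} = -5 + Z d + Z \left(d^{2} + 6 Z\right)$ ($I{\left(d,Z \right)} = \left(Z d + \left(d^{2} + 6 Z\right) Z\right) - 5 = \left(Z d + Z \left(d^{2} + 6 Z\right)\right) - 5 = -5 + Z d + Z \left(d^{2} + 6 Z\right)$)
$l{\left(z,T \right)} = 5 - z - 20 T - 6 T^{2}$ ($l{\left(z,T \right)} = \left(-4 + 3\right) \left(\left(-5 + 6 T^{2} + T \left(-5\right) + T \left(-5\right)^{2}\right) + z\right) = - (\left(-5 + 6 T^{2} - 5 T + T 25\right) + z) = - (\left(-5 + 6 T^{2} - 5 T + 25 T\right) + z) = - (\left(-5 + 6 T^{2} + 20 T\right) + z) = - (-5 + z + 6 T^{2} + 20 T) = 5 - z - 20 T - 6 T^{2}$)
$- 477 l{\left(4,-2 \right)} = - 477 \left(5 - 4 - -40 - 6 \left(-2\right)^{2}\right) = - 477 \left(5 - 4 + 40 - 24\right) = \left(-477\right) 17 = -8109$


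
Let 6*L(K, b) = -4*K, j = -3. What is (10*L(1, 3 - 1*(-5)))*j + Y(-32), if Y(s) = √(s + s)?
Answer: 20 + 8*I ≈ 20.0 + 8.0*I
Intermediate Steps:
Y(s) = √2*√s (Y(s) = √(2*s) = √2*√s)
L(K, b) = -2*K/3 (L(K, b) = (-4*K)/6 = -2*K/3)
(10*L(1, 3 - 1*(-5)))*j + Y(-32) = (10*(-⅔*1))*(-3) + √2*√(-32) = (10*(-⅔))*(-3) + √2*(4*I*√2) = -20/3*(-3) + 8*I = 20 + 8*I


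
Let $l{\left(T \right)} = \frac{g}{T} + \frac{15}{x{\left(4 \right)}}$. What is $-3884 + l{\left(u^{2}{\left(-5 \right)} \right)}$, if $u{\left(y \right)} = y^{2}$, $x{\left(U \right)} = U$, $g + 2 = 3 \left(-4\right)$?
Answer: $- \frac{9700681}{2500} \approx -3880.3$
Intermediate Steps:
$g = -14$ ($g = -2 + 3 \left(-4\right) = -2 - 12 = -14$)
$l{\left(T \right)} = \frac{15}{4} - \frac{14}{T}$ ($l{\left(T \right)} = - \frac{14}{T} + \frac{15}{4} = \frac{15}{4} - \frac{14}{T}$)
$-3884 + l{\left(u^{2}{\left(-5 \right)} \right)} = -3884 + \left(\frac{15}{4} - \frac{14}{\left(\left(-5\right)^{2}\right)^{2}}\right) = -3884 + \left(\frac{15}{4} - \frac{14}{25^{2}}\right) = -3884 + \left(\frac{15}{4} - \frac{14}{625}\right) = -3884 + \frac{9319}{2500} = - \frac{9700681}{2500}$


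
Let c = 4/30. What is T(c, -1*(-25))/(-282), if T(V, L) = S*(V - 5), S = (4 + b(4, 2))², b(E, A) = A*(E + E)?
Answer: 2920/423 ≈ 6.9031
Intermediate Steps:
b(E, A) = 2*A*E (b(E, A) = A*(2*E) = 2*A*E)
S = 400 (S = (4 + 2*2*4)² = (4 + 16)² = 20² = 400)
c = 2/15 (c = 4*(1/30) = 2/15 ≈ 0.13333)
T(V, L) = -2000 + 400*V (T(V, L) = 400*(V - 5) = 400*(-5 + V) = -2000 + 400*V)
T(c, -1*(-25))/(-282) = (-2000 + 400*(2/15))/(-282) = (-2000 + 160/3)*(-1/282) = -5840/3*(-1/282) = 2920/423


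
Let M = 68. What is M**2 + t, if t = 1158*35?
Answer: 45154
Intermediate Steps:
t = 40530
M**2 + t = 68**2 + 40530 = 4624 + 40530 = 45154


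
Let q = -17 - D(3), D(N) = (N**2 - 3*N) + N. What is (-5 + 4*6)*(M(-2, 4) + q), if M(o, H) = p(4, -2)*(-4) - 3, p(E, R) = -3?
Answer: -209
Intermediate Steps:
D(N) = N**2 - 2*N
M(o, H) = 9 (M(o, H) = -3*(-4) - 3 = 12 - 3 = 9)
q = -20 (q = -17 - 3*(-2 + 3) = -17 - 3 = -20)
(-5 + 4*6)*(M(-2, 4) + q) = (-5 + 4*6)*(9 - 20) = (-5 + 24)*(-11) = 19*(-11) = -209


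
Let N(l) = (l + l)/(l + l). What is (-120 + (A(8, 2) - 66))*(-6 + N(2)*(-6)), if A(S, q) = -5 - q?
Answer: 2316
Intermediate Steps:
N(l) = 1 (N(l) = (2*l)/((2*l)) = (2*l)*(1/(2*l)) = 1)
(-120 + (A(8, 2) - 66))*(-6 + N(2)*(-6)) = (-120 + ((-5 - 1*2) - 66))*(-6 + 1*(-6)) = (-120 + ((-5 - 2) - 66))*(-6 - 6) = (-120 + (-7 - 66))*(-12) = (-120 - 73)*(-12) = -193*(-12) = 2316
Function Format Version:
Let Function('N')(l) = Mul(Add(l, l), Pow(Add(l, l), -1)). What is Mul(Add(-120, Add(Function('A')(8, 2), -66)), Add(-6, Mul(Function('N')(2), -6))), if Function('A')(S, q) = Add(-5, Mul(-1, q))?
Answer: 2316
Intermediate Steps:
Function('N')(l) = 1 (Function('N')(l) = Mul(Mul(2, l), Pow(Mul(2, l), -1)) = Mul(Mul(2, l), Mul(Rational(1, 2), Pow(l, -1))) = 1)
Mul(Add(-120, Add(Function('A')(8, 2), -66)), Add(-6, Mul(Function('N')(2), -6))) = Mul(Add(-120, Add(Add(-5, Mul(-1, 2)), -66)), Add(-6, Mul(1, -6))) = Mul(Add(-120, Add(Add(-5, -2), -66)), Add(-6, -6)) = Mul(Add(-120, Add(-7, -66)), -12) = Mul(Add(-120, -73), -12) = Mul(-193, -12) = 2316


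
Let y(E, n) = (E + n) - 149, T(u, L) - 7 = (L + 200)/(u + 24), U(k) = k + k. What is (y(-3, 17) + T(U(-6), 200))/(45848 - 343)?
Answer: -284/136515 ≈ -0.0020804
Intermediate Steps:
U(k) = 2*k
T(u, L) = 7 + (200 + L)/(24 + u) (T(u, L) = 7 + (L + 200)/(u + 24) = 7 + (200 + L)/(24 + u))
y(E, n) = -149 + E + n
(y(-3, 17) + T(U(-6), 200))/(45848 - 343) = ((-149 - 3 + 17) + (368 + 200 + 7*(2*(-6)))/(24 + 2*(-6)))/(45848 - 343) = (-135 + (368 + 200 + 7*(-12))/(24 - 12))/45505 = (-135 + (368 + 200 - 84)/12)*(1/45505) = (-135 + (1/12)*484)*(1/45505) = (-135 + 121/3)*(1/45505) = -284/3*1/45505 = -284/136515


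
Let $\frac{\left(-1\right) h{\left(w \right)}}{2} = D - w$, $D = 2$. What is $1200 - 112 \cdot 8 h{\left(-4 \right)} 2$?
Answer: $22704$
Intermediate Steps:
$h{\left(w \right)} = -4 + 2 w$ ($h{\left(w \right)} = - 2 \left(2 - w\right) = -4 + 2 w$)
$1200 - 112 \cdot 8 h{\left(-4 \right)} 2 = 1200 - 112 \cdot 8 \left(-4 + 2 \left(-4\right)\right) 2 = 1200 - 112 \cdot 8 \left(-4 - 8\right) 2 = 1200 - 112 \cdot 8 \left(-12\right) 2 = 1200 - 112 \left(\left(-96\right) 2\right) = 1200 - -21504 = 1200 + 21504 = 22704$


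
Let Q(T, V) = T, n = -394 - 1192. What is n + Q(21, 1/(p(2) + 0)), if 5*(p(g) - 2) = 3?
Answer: -1565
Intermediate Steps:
n = -1586
p(g) = 13/5 (p(g) = 2 + (1/5)*3 = 2 + 3/5 = 13/5)
n + Q(21, 1/(p(2) + 0)) = -1586 + 21 = -1565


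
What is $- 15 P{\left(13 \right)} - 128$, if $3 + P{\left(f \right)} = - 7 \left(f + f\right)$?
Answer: $2647$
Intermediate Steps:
$P{\left(f \right)} = -3 - 14 f$ ($P{\left(f \right)} = -3 - 7 \left(f + f\right) = -3 - 7 \cdot 2 f = -3 - 14 f$)
$- 15 P{\left(13 \right)} - 128 = - 15 \left(-3 - 182\right) - 128 = \left(-15\right) \left(-185\right) - 128 = 2775 - 128 = 2647$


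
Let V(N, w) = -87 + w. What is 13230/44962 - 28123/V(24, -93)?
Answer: 633423863/4046580 ≈ 156.53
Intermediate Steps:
13230/44962 - 28123/V(24, -93) = 13230/44962 - 28123/(-87 - 93) = 13230*(1/44962) - 28123/(-180) = 6615/22481 - 28123*(-1/180) = 6615/22481 + 28123/180 = 633423863/4046580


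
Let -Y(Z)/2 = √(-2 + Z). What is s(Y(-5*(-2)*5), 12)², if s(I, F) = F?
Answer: 144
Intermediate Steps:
Y(Z) = -2*√(-2 + Z)
s(Y(-5*(-2)*5), 12)² = 12² = 144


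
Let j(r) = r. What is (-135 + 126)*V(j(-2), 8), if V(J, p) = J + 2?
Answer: 0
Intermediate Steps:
V(J, p) = 2 + J
(-135 + 126)*V(j(-2), 8) = (-135 + 126)*(2 - 2) = -9*0 = 0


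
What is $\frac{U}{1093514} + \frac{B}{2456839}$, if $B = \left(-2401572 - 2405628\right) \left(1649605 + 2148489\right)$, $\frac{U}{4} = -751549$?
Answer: $- \frac{9982800970692524822}{1343293921123} \approx -7.4316 \cdot 10^{6}$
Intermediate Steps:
$U = -3006196$ ($U = 4 \left(-751549\right) = -3006196$)
$B = -18258197476800$ ($B = \left(-4807200\right) 3798094 = -18258197476800$)
$\frac{U}{1093514} + \frac{B}{2456839} = - \frac{3006196}{1093514} - \frac{18258197476800}{2456839} = \left(-3006196\right) \frac{1}{1093514} - \frac{18258197476800}{2456839} = - \frac{1503098}{546757} - \frac{18258197476800}{2456839} = - \frac{9982800970692524822}{1343293921123}$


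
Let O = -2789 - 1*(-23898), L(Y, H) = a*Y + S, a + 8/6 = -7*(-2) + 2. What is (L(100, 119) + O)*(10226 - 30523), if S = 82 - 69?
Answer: -1375446502/3 ≈ -4.5848e+8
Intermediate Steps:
S = 13
a = 44/3 (a = -4/3 + (-7*(-2) + 2) = -4/3 + (14 + 2) = -4/3 + 16 = 44/3 ≈ 14.667)
L(Y, H) = 13 + 44*Y/3 (L(Y, H) = 44*Y/3 + 13 = 13 + 44*Y/3)
O = 21109 (O = -2789 + 23898 = 21109)
(L(100, 119) + O)*(10226 - 30523) = ((13 + (44/3)*100) + 21109)*(10226 - 30523) = ((13 + 4400/3) + 21109)*(-20297) = (4439/3 + 21109)*(-20297) = (67766/3)*(-20297) = -1375446502/3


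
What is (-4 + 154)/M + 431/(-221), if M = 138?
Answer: -4388/5083 ≈ -0.86327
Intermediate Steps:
(-4 + 154)/M + 431/(-221) = (-4 + 154)/138 + 431/(-221) = 150*(1/138) + 431*(-1/221) = 25/23 - 431/221 = -4388/5083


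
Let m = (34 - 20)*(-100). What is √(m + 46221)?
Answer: √44821 ≈ 211.71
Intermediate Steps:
m = -1400 (m = 14*(-100) = -1400)
√(m + 46221) = √(-1400 + 46221) = √44821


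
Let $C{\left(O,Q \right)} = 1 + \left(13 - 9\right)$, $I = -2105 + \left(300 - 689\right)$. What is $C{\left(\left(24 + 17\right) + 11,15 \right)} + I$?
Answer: $-2489$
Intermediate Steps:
$I = -2494$ ($I = -2105 + \left(300 - 689\right) = -2105 - 389 = -2494$)
$C{\left(O,Q \right)} = 5$ ($C{\left(O,Q \right)} = 1 + \left(13 - 9\right) = 1 + 4 = 5$)
$C{\left(\left(24 + 17\right) + 11,15 \right)} + I = 5 - 2494 = -2489$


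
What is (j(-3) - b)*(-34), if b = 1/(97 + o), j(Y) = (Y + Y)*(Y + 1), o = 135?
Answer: -47311/116 ≈ -407.85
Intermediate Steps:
j(Y) = 2*Y*(1 + Y) (j(Y) = (2*Y)*(1 + Y) = 2*Y*(1 + Y))
b = 1/232 (b = 1/(97 + 135) = 1/232 ≈ 0.0043103)
(j(-3) - b)*(-34) = (2*(-3)*(1 - 3) - 1*1/232)*(-34) = (2*(-3)*(-2) - 1/232)*(-34) = (12 - 1/232)*(-34) = (2783/232)*(-34) = -47311/116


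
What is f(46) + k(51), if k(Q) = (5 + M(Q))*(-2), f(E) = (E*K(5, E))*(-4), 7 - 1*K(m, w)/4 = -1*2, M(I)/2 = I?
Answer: -6838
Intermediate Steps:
M(I) = 2*I
K(m, w) = 36 (K(m, w) = 28 - (-4)*2 = 28 - 4*(-2) = 28 + 8 = 36)
f(E) = -144*E (f(E) = (E*36)*(-4) = (36*E)*(-4) = -144*E)
k(Q) = -10 - 4*Q (k(Q) = (5 + 2*Q)*(-2) = -10 - 4*Q)
f(46) + k(51) = -144*46 + (-10 - 4*51) = -6624 + (-10 - 204) = -6624 - 214 = -6838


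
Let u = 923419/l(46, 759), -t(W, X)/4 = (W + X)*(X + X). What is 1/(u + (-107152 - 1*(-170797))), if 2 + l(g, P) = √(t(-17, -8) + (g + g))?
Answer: 2*(I + √377)/(-796129*I + 127290*√377) ≈ 1.3999e-5 + 5.3186e-6*I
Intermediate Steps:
t(W, X) = -8*X*(W + X) (t(W, X) = -4*(W + X)*(X + X) = -4*(W + X)*2*X = -8*X*(W + X))
l(g, P) = -2 + √(-1600 + 2*g) (l(g, P) = -2 + √(-8*(-8)*(-17 - 8) + (g + g)) = -2 + √(-8*(-8)*(-25) + 2*g) = -2 + √(-1600 + 2*g))
u = 923419/(-2 + 2*I*√377) (u = 923419/(-2 + √(-1600 + 2*46)) = 923419/(-2 + √(-1600 + 92)) = 923419/(-2 + √(-1508)) = 923419/(-2 + 2*I*√377) ≈ -1221.5 - 23716.0*I)
1/(u + (-107152 - 1*(-170797))) = 1/((-131917/108 - 131917*I*√377/108) + (-107152 - 1*(-170797))) = 1/((-131917/108 - 131917*I*√377/108) + (-107152 + 170797)) = 1/((-131917/108 - 131917*I*√377/108) + 63645) = 1/(6741743/108 - 131917*I*√377/108)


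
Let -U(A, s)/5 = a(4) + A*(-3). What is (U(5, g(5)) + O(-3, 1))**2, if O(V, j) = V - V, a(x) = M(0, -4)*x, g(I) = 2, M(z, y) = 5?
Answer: 625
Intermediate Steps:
a(x) = 5*x
O(V, j) = 0
U(A, s) = -100 + 15*A (U(A, s) = -5*(5*4 + A*(-3)) = -5*(20 - 3*A) = -100 + 15*A)
(U(5, g(5)) + O(-3, 1))**2 = ((-100 + 15*5) + 0)**2 = ((-100 + 75) + 0)**2 = (-25 + 0)**2 = (-25)**2 = 625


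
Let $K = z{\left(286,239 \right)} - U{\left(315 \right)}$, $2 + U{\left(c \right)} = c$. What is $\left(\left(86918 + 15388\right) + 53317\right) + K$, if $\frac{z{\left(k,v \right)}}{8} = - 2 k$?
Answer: $150734$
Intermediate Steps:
$z{\left(k,v \right)} = - 16 k$ ($z{\left(k,v \right)} = 8 \left(- 2 k\right) = - 16 k$)
$U{\left(c \right)} = -2 + c$
$K = -4889$ ($K = \left(-16\right) 286 - \left(-2 + 315\right) = -4576 - 313 = -4889$)
$\left(\left(86918 + 15388\right) + 53317\right) + K = \left(\left(86918 + 15388\right) + 53317\right) - 4889 = \left(102306 + 53317\right) - 4889 = 155623 - 4889 = 150734$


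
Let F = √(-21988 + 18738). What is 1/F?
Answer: -I*√130/650 ≈ -0.017541*I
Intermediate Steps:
F = 5*I*√130 (F = √(-3250) = 5*I*√130 ≈ 57.009*I)
1/F = 1/(5*I*√130) = -I*√130/650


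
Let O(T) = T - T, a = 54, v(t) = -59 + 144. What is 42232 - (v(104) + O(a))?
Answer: 42147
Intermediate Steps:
v(t) = 85
O(T) = 0
42232 - (v(104) + O(a)) = 42232 - (85 + 0) = 42232 - 1*85 = 42232 - 85 = 42147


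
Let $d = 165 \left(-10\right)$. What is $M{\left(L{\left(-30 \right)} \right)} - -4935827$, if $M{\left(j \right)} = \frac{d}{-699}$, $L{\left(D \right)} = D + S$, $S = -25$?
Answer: $\frac{1150048241}{233} \approx 4.9358 \cdot 10^{6}$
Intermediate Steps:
$L{\left(D \right)} = -25 + D$ ($L{\left(D \right)} = D - 25 = -25 + D$)
$d = -1650$
$M{\left(j \right)} = \frac{550}{233}$ ($M{\left(j \right)} = - \frac{1650}{-699} = \left(-1650\right) \left(- \frac{1}{699}\right) = \frac{550}{233}$)
$M{\left(L{\left(-30 \right)} \right)} - -4935827 = \frac{550}{233} - -4935827 = \frac{550}{233} + 4935827 = \frac{1150048241}{233}$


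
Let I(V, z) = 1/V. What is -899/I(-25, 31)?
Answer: 22475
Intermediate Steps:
-899/I(-25, 31) = -899/(1/(-25)) = -899/(-1/25) = -899*(-25) = 22475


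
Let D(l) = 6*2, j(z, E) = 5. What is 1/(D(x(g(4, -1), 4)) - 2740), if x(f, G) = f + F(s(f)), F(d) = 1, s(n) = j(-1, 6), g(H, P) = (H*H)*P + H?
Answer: -1/2728 ≈ -0.00036657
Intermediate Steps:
g(H, P) = H + P*H**2 (g(H, P) = H**2*P + H = P*H**2 + H = H + P*H**2)
s(n) = 5
x(f, G) = 1 + f (x(f, G) = f + 1 = 1 + f)
D(l) = 12
1/(D(x(g(4, -1), 4)) - 2740) = 1/(12 - 2740) = 1/(-2728) = -1/2728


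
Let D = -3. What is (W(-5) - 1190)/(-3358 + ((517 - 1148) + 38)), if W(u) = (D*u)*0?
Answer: 1190/3951 ≈ 0.30119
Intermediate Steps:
W(u) = 0 (W(u) = -3*u*0 = 0)
(W(-5) - 1190)/(-3358 + ((517 - 1148) + 38)) = (0 - 1190)/(-3358 + ((517 - 1148) + 38)) = -1190/(-3358 + (-631 + 38)) = -1190/(-3358 - 593) = -1190/(-3951) = -1190*(-1/3951) = 1190/3951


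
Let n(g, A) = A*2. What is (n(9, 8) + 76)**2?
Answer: 8464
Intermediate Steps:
n(g, A) = 2*A
(n(9, 8) + 76)**2 = (2*8 + 76)**2 = (16 + 76)**2 = 92**2 = 8464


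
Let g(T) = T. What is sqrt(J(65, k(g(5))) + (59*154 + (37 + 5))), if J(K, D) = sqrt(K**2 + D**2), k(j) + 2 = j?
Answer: sqrt(9128 + sqrt(4234)) ≈ 95.880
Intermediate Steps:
k(j) = -2 + j
J(K, D) = sqrt(D**2 + K**2)
sqrt(J(65, k(g(5))) + (59*154 + (37 + 5))) = sqrt(sqrt((-2 + 5)**2 + 65**2) + (59*154 + (37 + 5))) = sqrt(sqrt(3**2 + 4225) + (9086 + 42)) = sqrt(sqrt(9 + 4225) + 9128) = sqrt(sqrt(4234) + 9128) = sqrt(9128 + sqrt(4234))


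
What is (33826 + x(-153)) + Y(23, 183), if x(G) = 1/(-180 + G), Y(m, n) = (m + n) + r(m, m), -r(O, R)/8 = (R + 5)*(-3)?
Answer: 11556431/333 ≈ 34704.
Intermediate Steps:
r(O, R) = 120 + 24*R (r(O, R) = -8*(R + 5)*(-3) = -8*(5 + R)*(-3) = -8*(-15 - 3*R) = 120 + 24*R)
Y(m, n) = 120 + n + 25*m (Y(m, n) = (m + n) + (120 + 24*m) = 120 + n + 25*m)
(33826 + x(-153)) + Y(23, 183) = (33826 + 1/(-180 - 153)) + (120 + 183 + 25*23) = (33826 + 1/(-333)) + (120 + 183 + 575) = (33826 - 1/333) + 878 = 11264057/333 + 878 = 11556431/333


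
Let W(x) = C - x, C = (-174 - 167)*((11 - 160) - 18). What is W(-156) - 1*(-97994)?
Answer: 155097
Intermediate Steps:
C = 56947 (C = -341*(-149 - 18) = -341*(-167) = 56947)
W(x) = 56947 - x
W(-156) - 1*(-97994) = (56947 - 1*(-156)) - 1*(-97994) = (56947 + 156) + 97994 = 57103 + 97994 = 155097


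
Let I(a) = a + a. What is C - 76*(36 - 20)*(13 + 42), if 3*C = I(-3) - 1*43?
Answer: -200689/3 ≈ -66896.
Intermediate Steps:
I(a) = 2*a
C = -49/3 (C = (2*(-3) - 1*43)/3 = (-6 - 43)/3 = (⅓)*(-49) = -49/3 ≈ -16.333)
C - 76*(36 - 20)*(13 + 42) = -49/3 - 76*(36 - 20)*(13 + 42) = -49/3 - 1216*55 = -49/3 - 76*880 = -49/3 - 66880 = -200689/3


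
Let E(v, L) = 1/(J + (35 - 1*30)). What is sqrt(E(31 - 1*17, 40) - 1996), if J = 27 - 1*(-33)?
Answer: I*sqrt(8433035)/65 ≈ 44.676*I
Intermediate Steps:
J = 60 (J = 27 + 33 = 60)
E(v, L) = 1/65 (E(v, L) = 1/(60 + (35 - 1*30)) = 1/(60 + (35 - 30)) = 1/(60 + 5) = 1/65)
sqrt(E(31 - 1*17, 40) - 1996) = sqrt(1/65 - 1996) = sqrt(-129739/65) = I*sqrt(8433035)/65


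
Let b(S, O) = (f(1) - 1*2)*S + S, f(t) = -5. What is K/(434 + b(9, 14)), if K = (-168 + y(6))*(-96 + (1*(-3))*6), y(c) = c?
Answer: 243/5 ≈ 48.600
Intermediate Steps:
K = 18468 (K = (-168 + 6)*(-96 + (1*(-3))*6) = -162*(-96 - 3*6) = -162*(-96 - 18) = -162*(-114) = 18468)
b(S, O) = -6*S (b(S, O) = (-5 - 1*2)*S + S = (-5 - 2)*S + S = -7*S + S = -6*S)
K/(434 + b(9, 14)) = 18468/(434 - 6*9) = 18468/(434 - 54) = 18468/380 = 18468*(1/380) = 243/5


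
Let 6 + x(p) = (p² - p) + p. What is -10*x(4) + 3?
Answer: -97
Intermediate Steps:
x(p) = -6 + p² (x(p) = -6 + ((p² - p) + p) = -6 + p²)
-10*x(4) + 3 = -10*(-6 + 4²) + 3 = -10*(-6 + 16) + 3 = -10*10 + 3 = -100 + 3 = -97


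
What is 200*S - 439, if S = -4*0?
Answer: -439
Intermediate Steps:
S = 0
200*S - 439 = 200*0 - 439 = 0 - 439 = -439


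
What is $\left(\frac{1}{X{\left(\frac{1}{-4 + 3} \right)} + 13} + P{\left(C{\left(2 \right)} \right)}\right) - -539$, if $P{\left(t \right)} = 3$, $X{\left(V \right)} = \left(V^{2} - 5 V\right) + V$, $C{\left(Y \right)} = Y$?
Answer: $\frac{9757}{18} \approx 542.06$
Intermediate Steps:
$X{\left(V \right)} = V^{2} - 4 V$
$\left(\frac{1}{X{\left(\frac{1}{-4 + 3} \right)} + 13} + P{\left(C{\left(2 \right)} \right)}\right) - -539 = \left(\frac{1}{\frac{-4 + \frac{1}{-4 + 3}}{-4 + 3} + 13} + 3\right) - -539 = \left(\frac{1}{\frac{-4 + \frac{1}{-1}}{-1} + 13} + 3\right) + 539 = \left(\frac{1}{- (-4 - 1) + 13} + 3\right) + 539 = \left(\frac{1}{\left(-1\right) \left(-5\right) + 13} + 3\right) + 539 = \left(\frac{1}{5 + 13} + 3\right) + 539 = \left(\frac{1}{18} + 3\right) + 539 = \frac{55}{18} + 539 = \frac{9757}{18}$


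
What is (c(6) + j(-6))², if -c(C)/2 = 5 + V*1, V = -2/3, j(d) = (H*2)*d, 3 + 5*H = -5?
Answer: 24964/225 ≈ 110.95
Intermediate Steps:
H = -8/5 (H = -⅗ + (⅕)*(-5) = -⅗ - 1 = -8/5 ≈ -1.6000)
j(d) = -16*d/5 (j(d) = (-8/5*2)*d = -16*d/5)
V = -⅔ (V = -2*⅓ = -⅔ ≈ -0.66667)
c(C) = -26/3 (c(C) = -2*(5 - ⅔*1) = -2*(5 - ⅔) = -2*13/3 = -26/3)
(c(6) + j(-6))² = (-26/3 - 16/5*(-6))² = (-26/3 + 96/5)² = (158/15)² = 24964/225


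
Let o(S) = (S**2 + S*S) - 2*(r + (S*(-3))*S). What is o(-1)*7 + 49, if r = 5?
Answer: 35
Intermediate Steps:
o(S) = -10 + 8*S**2 (o(S) = (S**2 + S*S) - 2*(5 + (S*(-3))*S) = (S**2 + S**2) - 2*(5 + (-3*S)*S) = 2*S**2 - 2*(5 - 3*S**2) = 2*S**2 + (-10 + 6*S**2) = -10 + 8*S**2)
o(-1)*7 + 49 = (-10 + 8*(-1)**2)*7 + 49 = (-10 + 8*1)*7 + 49 = (-10 + 8)*7 + 49 = -2*7 + 49 = -14 + 49 = 35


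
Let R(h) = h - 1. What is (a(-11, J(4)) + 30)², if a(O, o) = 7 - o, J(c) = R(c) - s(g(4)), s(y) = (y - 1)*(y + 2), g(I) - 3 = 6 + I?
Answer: 45796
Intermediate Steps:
g(I) = 9 + I (g(I) = 3 + (6 + I) = 9 + I)
s(y) = (-1 + y)*(2 + y)
R(h) = -1 + h
J(c) = -181 + c (J(c) = (-1 + c) - (-2 + (9 + 4) + (9 + 4)²) = (-1 + c) - (-2 + 13 + 13²) = (-1 + c) - (-2 + 13 + 169) = (-1 + c) - 1*180 = (-1 + c) - 180 = -181 + c)
(a(-11, J(4)) + 30)² = ((7 - (-181 + 4)) + 30)² = ((7 - 1*(-177)) + 30)² = ((7 + 177) + 30)² = (184 + 30)² = 214² = 45796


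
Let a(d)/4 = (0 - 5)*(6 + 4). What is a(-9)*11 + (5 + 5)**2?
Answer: -2100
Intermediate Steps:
a(d) = -200 (a(d) = 4*((0 - 5)*(6 + 4)) = 4*(-5*10) = 4*(-50) = -200)
a(-9)*11 + (5 + 5)**2 = -200*11 + (5 + 5)**2 = -2200 + 10**2 = -2200 + 100 = -2100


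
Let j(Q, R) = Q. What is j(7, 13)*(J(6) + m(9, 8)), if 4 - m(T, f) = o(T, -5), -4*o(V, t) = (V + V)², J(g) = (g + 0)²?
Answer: 847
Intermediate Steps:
J(g) = g²
o(V, t) = -V² (o(V, t) = -(V + V)²/4 = -4*V²/4 = -V²)
m(T, f) = 4 + T² (m(T, f) = 4 - (-1)*T² = 4 + T²)
j(7, 13)*(J(6) + m(9, 8)) = 7*(6² + (4 + 9²)) = 7*(36 + (4 + 81)) = 7*(36 + 85) = 7*121 = 847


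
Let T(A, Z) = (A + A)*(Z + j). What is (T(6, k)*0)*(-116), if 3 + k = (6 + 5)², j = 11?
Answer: 0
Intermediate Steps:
k = 118 (k = -3 + (6 + 5)² = -3 + 11² = -3 + 121 = 118)
T(A, Z) = 2*A*(11 + Z) (T(A, Z) = (A + A)*(Z + 11) = (2*A)*(11 + Z) = 2*A*(11 + Z))
(T(6, k)*0)*(-116) = ((2*6*(11 + 118))*0)*(-116) = ((2*6*129)*0)*(-116) = (1548*0)*(-116) = 0*(-116) = 0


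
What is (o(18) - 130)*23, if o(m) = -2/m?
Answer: -26933/9 ≈ -2992.6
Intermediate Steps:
(o(18) - 130)*23 = (-2/18 - 130)*23 = (-2*1/18 - 130)*23 = (-1/9 - 130)*23 = -1171/9*23 = -26933/9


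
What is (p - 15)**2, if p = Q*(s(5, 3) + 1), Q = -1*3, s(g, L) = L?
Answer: 729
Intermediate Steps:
Q = -3
p = -12 (p = -3*(3 + 1) = -3*4 = -12)
(p - 15)**2 = (-12 - 15)**2 = (-27)**2 = 729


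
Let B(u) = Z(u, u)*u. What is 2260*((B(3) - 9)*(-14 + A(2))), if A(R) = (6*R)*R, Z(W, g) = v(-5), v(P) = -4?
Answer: -474600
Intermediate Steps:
Z(W, g) = -4
B(u) = -4*u
A(R) = 6*R²
2260*((B(3) - 9)*(-14 + A(2))) = 2260*((-4*3 - 9)*(-14 + 6*2²)) = 2260*((-12 - 9)*(-14 + 6*4)) = 2260*(-21*(-14 + 24)) = 2260*(-21*10) = 2260*(-210) = -474600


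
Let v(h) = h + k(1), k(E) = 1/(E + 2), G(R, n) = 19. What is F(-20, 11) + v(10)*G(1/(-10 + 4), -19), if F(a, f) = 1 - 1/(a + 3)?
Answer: 10067/51 ≈ 197.39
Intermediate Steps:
F(a, f) = 1 - 1/(3 + a)
k(E) = 1/(2 + E)
v(h) = 1/3 + h (v(h) = h + 1/(2 + 1) = h + 1/3 = 1/3 + h)
F(-20, 11) + v(10)*G(1/(-10 + 4), -19) = (2 - 20)/(3 - 20) + (1/3 + 10)*19 = -18/(-17) + (31/3)*19 = -1/17*(-18) + 589/3 = 18/17 + 589/3 = 10067/51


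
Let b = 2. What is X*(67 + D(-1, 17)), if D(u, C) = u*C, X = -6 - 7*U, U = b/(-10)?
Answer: -230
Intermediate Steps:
U = -⅕ (U = 2/(-10) = 2*(-⅒) = -⅕ ≈ -0.20000)
X = -23/5 (X = -6 - 7*(-⅕) = -6 + 7/5 = -23/5 ≈ -4.6000)
D(u, C) = C*u
X*(67 + D(-1, 17)) = -23*(67 + 17*(-1))/5 = -23*(67 - 17)/5 = -23/5*50 = -230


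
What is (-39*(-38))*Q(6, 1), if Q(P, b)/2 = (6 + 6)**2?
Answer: 426816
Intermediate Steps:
Q(P, b) = 288 (Q(P, b) = 2*(6 + 6)**2 = 2*12**2 = 2*144 = 288)
(-39*(-38))*Q(6, 1) = -39*(-38)*288 = 1482*288 = 426816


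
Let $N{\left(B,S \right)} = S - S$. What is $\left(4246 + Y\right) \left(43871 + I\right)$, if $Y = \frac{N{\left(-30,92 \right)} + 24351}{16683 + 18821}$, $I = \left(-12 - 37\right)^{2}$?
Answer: $\frac{436039376820}{2219} \approx 1.965 \cdot 10^{8}$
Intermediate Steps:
$N{\left(B,S \right)} = 0$
$I = 2401$ ($I = \left(-49\right)^{2} = 2401$)
$Y = \frac{24351}{35504}$ ($Y = \frac{0 + 24351}{16683 + 18821} = \frac{24351}{35504} \approx 0.68587$)
$\left(4246 + Y\right) \left(43871 + I\right) = \left(4246 + \frac{24351}{35504}\right) \left(43871 + 2401\right) = \frac{150774335}{35504} \cdot 46272 = \frac{436039376820}{2219}$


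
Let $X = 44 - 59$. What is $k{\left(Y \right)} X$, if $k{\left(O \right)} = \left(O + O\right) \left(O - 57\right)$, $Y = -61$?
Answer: $-215940$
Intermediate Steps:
$k{\left(O \right)} = 2 O \left(-57 + O\right)$
$X = -15$ ($X = 44 - 59 = -15$)
$k{\left(Y \right)} X = 2 \left(-61\right) \left(-57 - 61\right) \left(-15\right) = 2 \left(-61\right) \left(-118\right) \left(-15\right) = 14396 \left(-15\right) = -215940$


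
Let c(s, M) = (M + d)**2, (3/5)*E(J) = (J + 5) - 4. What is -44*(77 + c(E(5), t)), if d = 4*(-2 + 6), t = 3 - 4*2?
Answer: -8712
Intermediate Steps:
E(J) = 5/3 + 5*J/3 (E(J) = 5*((J + 5) - 4)/3 = 5*((5 + J) - 4)/3 = 5*(1 + J)/3 = 5/3 + 5*J/3)
t = -5 (t = 3 - 8 = -5)
d = 16 (d = 4*4 = 16)
c(s, M) = (16 + M)**2 (c(s, M) = (M + 16)**2 = (16 + M)**2)
-44*(77 + c(E(5), t)) = -44*(77 + (16 - 5)**2) = -44*(77 + 11**2) = -44*(77 + 121) = -44*198 = -8712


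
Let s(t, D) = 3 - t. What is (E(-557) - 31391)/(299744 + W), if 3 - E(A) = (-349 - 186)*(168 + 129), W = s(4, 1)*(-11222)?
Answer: 127507/310966 ≈ 0.41004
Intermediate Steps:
W = 11222 (W = (3 - 1*4)*(-11222) = (3 - 4)*(-11222) = -1*(-11222) = 11222)
E(A) = 158898 (E(A) = 3 - (-349 - 186)*(168 + 129) = 3 - (-535)*297 = 3 - 1*(-158895) = 3 + 158895 = 158898)
(E(-557) - 31391)/(299744 + W) = (158898 - 31391)/(299744 + 11222) = 127507/310966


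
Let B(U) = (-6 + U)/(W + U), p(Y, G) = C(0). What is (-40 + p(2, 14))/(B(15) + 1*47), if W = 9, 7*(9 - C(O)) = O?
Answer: -248/379 ≈ -0.65435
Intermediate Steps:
C(O) = 9 - O/7
p(Y, G) = 9 (p(Y, G) = 9 - ⅐*0 = 9 + 0 = 9)
B(U) = (-6 + U)/(9 + U)
(-40 + p(2, 14))/(B(15) + 1*47) = (-40 + 9)/((-6 + 15)/(9 + 15) + 1*47) = -31/(9/24 + 47) = -31/((1/24)*9 + 47) = -31/(3/8 + 47) = -31/379/8 = -31*8/379 = -248/379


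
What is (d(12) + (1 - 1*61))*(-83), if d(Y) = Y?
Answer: 3984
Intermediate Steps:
(d(12) + (1 - 1*61))*(-83) = (12 + (1 - 1*61))*(-83) = (12 + (1 - 61))*(-83) = (12 - 60)*(-83) = -48*(-83) = 3984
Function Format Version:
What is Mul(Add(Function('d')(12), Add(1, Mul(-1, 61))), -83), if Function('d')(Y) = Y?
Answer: 3984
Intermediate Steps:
Mul(Add(Function('d')(12), Add(1, Mul(-1, 61))), -83) = Mul(Add(12, Add(1, Mul(-1, 61))), -83) = Mul(Add(12, Add(1, -61)), -83) = Mul(Add(12, -60), -83) = Mul(-48, -83) = 3984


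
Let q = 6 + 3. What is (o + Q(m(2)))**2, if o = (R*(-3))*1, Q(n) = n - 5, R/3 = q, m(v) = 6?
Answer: 6400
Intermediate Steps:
q = 9
R = 27 (R = 3*9 = 27)
Q(n) = -5 + n
o = -81 (o = (27*(-3))*1 = -81*1 = -81)
(o + Q(m(2)))**2 = (-81 + (-5 + 6))**2 = (-81 + 1)**2 = (-80)**2 = 6400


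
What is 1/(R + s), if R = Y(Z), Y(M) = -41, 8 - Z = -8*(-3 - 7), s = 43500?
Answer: 1/43459 ≈ 2.3010e-5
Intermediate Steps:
Z = -72 (Z = 8 - (-8)*(-3 - 7) = 8 - (-8)*(-10) = 8 - 1*80 = 8 - 80 = -72)
R = -41
1/(R + s) = 1/(-41 + 43500) = 1/43459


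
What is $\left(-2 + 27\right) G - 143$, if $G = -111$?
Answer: $-2918$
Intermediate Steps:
$\left(-2 + 27\right) G - 143 = \left(-2 + 27\right) \left(-111\right) - 143 = 25 \left(-111\right) - 143 = -2775 - 143 = -2918$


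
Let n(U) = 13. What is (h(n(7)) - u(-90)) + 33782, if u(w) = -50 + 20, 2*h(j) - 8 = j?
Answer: 67645/2 ≈ 33823.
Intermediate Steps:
h(j) = 4 + j/2
u(w) = -30
(h(n(7)) - u(-90)) + 33782 = ((4 + (½)*13) - 1*(-30)) + 33782 = ((4 + 13/2) + 30) + 33782 = (21/2 + 30) + 33782 = 81/2 + 33782 = 67645/2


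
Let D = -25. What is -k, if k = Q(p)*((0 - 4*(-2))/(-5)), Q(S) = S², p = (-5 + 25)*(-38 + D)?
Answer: 2540160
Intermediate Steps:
p = -1260 (p = (-5 + 25)*(-38 - 25) = 20*(-63) = -1260)
k = -2540160 (k = (-1260)²*((0 - 4*(-2))/(-5)) = 1587600*(-(0 + 8)/5) = 1587600*(-⅕*8) = 1587600*(-8/5) = -2540160)
-k = -1*(-2540160) = 2540160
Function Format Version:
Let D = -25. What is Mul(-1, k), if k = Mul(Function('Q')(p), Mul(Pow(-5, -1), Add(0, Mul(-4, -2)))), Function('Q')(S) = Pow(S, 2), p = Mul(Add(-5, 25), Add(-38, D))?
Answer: 2540160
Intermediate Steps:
p = -1260 (p = Mul(Add(-5, 25), Add(-38, -25)) = Mul(20, -63) = -1260)
k = -2540160 (k = Mul(Pow(-1260, 2), Mul(Pow(-5, -1), Add(0, Mul(-4, -2)))) = Mul(1587600, Mul(Rational(-1, 5), Add(0, 8))) = Mul(1587600, Mul(Rational(-1, 5), 8)) = Mul(1587600, Rational(-8, 5)) = -2540160)
Mul(-1, k) = Mul(-1, -2540160) = 2540160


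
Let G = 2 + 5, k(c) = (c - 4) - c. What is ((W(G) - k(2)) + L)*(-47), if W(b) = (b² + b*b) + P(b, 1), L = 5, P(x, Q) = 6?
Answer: -5311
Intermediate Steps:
k(c) = -4 (k(c) = (-4 + c) - c = -4)
G = 7
W(b) = 6 + 2*b² (W(b) = (b² + b*b) + 6 = (b² + b²) + 6 = 2*b² + 6 = 6 + 2*b²)
((W(G) - k(2)) + L)*(-47) = (((6 + 2*7²) - 1*(-4)) + 5)*(-47) = (((6 + 2*49) + 4) + 5)*(-47) = (((6 + 98) + 4) + 5)*(-47) = ((104 + 4) + 5)*(-47) = (108 + 5)*(-47) = 113*(-47) = -5311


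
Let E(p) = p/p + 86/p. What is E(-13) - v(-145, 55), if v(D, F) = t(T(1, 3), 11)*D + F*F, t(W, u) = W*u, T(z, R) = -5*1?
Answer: -143073/13 ≈ -11006.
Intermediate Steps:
T(z, R) = -5
v(D, F) = F² - 55*D (v(D, F) = (-5*11)*D + F*F = -55*D + F² = F² - 55*D)
E(p) = 1 + 86/p
E(-13) - v(-145, 55) = (86 - 13)/(-13) - (55² - 55*(-145)) = -1/13*73 - (3025 + 7975) = -73/13 - 1*11000 = -73/13 - 11000 = -143073/13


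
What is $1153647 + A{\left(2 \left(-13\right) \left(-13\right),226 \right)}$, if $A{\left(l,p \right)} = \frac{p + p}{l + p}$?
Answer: $\frac{162664340}{141} \approx 1.1536 \cdot 10^{6}$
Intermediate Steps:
$A{\left(l,p \right)} = \frac{2 p}{l + p}$
$1153647 + A{\left(2 \left(-13\right) \left(-13\right),226 \right)} = 1153647 + 2 \cdot 226 \frac{1}{2 \left(-13\right) \left(-13\right) + 226} = 1153647 + 2 \cdot 226 \frac{1}{\left(-26\right) \left(-13\right) + 226} = 1153647 + 2 \cdot 226 \frac{1}{338 + 226} = 1153647 + 2 \cdot 226 \cdot \frac{1}{564} = 1153647 + \frac{113}{141} = \frac{162664340}{141}$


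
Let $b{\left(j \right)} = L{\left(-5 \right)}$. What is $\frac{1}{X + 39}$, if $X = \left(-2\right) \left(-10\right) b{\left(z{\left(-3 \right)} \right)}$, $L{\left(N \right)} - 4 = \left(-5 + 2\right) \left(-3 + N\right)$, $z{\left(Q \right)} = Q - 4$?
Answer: $\frac{1}{599} \approx 0.0016694$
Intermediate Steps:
$z{\left(Q \right)} = -4 + Q$
$L{\left(N \right)} = 13 - 3 N$ ($L{\left(N \right)} = 4 + \left(-5 + 2\right) \left(-3 + N\right) = 4 - 3 \left(-3 + N\right) = 4 - \left(-9 + 3 N\right) = 13 - 3 N$)
$b{\left(j \right)} = 28$ ($b{\left(j \right)} = 13 - -15 = 13 + 15 = 28$)
$X = 560$ ($X = \left(-2\right) \left(-10\right) 28 = 20 \cdot 28 = 560$)
$\frac{1}{X + 39} = \frac{1}{560 + 39} = \frac{1}{599}$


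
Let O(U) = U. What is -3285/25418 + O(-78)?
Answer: -1985889/25418 ≈ -78.129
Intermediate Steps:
-3285/25418 + O(-78) = -3285/25418 - 78 = -1985889/25418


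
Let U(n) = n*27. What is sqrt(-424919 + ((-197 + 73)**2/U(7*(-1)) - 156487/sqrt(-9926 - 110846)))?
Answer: sqrt(-6150960194759577372 + 37505557584558*I*sqrt(30193))/3804318 ≈ 0.34536 + 651.92*I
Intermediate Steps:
U(n) = 27*n
sqrt(-424919 + ((-197 + 73)**2/U(7*(-1)) - 156487/sqrt(-9926 - 110846))) = sqrt(-424919 + ((-197 + 73)**2/((27*(7*(-1)))) - 156487/sqrt(-9926 - 110846))) = sqrt(-424919 + ((-124)**2/((27*(-7))) - 156487*(-I*sqrt(30193)/60386))) = sqrt(-424919 + (15376/(-189) - 156487*(-I*sqrt(30193)/60386))) = sqrt(-424919 + (15376*(-1/189) - (-156487)*I*sqrt(30193)/60386)) = sqrt(-424919 + (-15376/189 + 156487*I*sqrt(30193)/60386)) = sqrt(-80325067/189 + 156487*I*sqrt(30193)/60386)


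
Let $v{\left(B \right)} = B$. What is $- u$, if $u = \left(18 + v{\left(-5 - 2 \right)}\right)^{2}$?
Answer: $-121$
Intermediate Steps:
$u = 121$ ($u = \left(18 - 7\right)^{2} = 11^{2} = 121$)
$- u = \left(-1\right) 121 = -121$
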